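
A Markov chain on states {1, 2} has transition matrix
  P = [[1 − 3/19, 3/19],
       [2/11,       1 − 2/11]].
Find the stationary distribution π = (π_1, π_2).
π_1 = 38/71, π_2 = 33/71

Solve πP = π with π_1 + π_2 = 1. From πP = π: π_1 · (1 − 3/19) + π_2 · 2/11 = π_1 ⇒ π_2 · 2/11 = π_1 · 3/19 ⇒ π_2/π_1 = (3/19)/(2/11) = 33/38. Together with π_1 + π_2 = 1:
  π_1 = (2/11)/(3/19 + 2/11) = (2/11)/(71/209) = 38/71,
  π_2 = (3/19)/(3/19 + 2/11) = (3/19)/(71/209) = 33/71.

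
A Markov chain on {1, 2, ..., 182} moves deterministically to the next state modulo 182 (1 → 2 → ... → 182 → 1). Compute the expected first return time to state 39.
E[T_39 | X_0 = 39] = 182

The chain cycles deterministically, so starting at state 39 it returns in exactly 182 steps. Equivalently, the stationary distribution is uniform π_j = 1/182 for every state j, so by Kac's formula E[T_39] = 1/π_39 = 182.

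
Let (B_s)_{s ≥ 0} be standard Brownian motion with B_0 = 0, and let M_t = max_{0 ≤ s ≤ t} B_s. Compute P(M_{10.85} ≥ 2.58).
P(M_{10.85} ≥ 2.58) = 2·P(B_{10.85} ≥ 2.58) = 2(1 − Φ(2.58/√10.85)) ≈ 0.4335

By the reflection principle for Brownian motion, P(M_t ≥ a) = 2 · P(B_t ≥ a) for a ≥ 0. Since B_t ~ N(0, t), P(B_t ≥ 2.58) = 1 − Φ(2.58/√t) = 1 − Φ(2.58/√10.85) = 1 − Φ(0.7833). So
  P(M_{10.85} ≥ 2.58) = 2(1 − Φ(0.7833)) ≈ 0.4335.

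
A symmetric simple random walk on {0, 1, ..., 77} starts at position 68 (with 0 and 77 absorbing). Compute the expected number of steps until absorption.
E[τ | X_0 = 68] = 612

Let v_k = E[τ | X_0 = k]. Boundary: v_0 = v_77 = 0. Recurrence: v_k = 1 + (v_{k-1} + v_{k+1})/2 for 1 ≤ k ≤ 76. The particular solution to v_k − (v_{k-1} + v_{k+1})/2 = 1 is v_k = −k^2. Adding homogeneous solution A + B k and matching boundaries gives v_k = k (77 − k). Substituting k = 68: v_68 = 68 · 9 = 612.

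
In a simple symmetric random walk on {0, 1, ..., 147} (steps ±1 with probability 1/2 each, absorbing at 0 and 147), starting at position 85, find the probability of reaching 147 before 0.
P(hit 147 before 0) = 85/147

Let u_k = P(hit 147 before 0 | start at k). Then u_0 = 0, u_147 = 1, and u_k = u_{k-1}/2 + u_{k+1}/2 for 1 ≤ k ≤ 146. This harmonic recurrence is solved by u_k = k/147, giving u_85 = 85/147.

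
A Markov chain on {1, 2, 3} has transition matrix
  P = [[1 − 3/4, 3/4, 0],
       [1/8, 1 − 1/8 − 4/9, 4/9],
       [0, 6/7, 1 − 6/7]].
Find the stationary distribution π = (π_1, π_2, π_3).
π = (9/91, 54/91, 4/13)

This is a birth-death chain on three states, which satisfies detailed balance: π_1 · P_{12} = π_2 · P_{21} and π_2 · P_{23} = π_3 · P_{32}.
From π_1 · 3/4 = π_2 · 1/8: π_2/π_1 = (3/4)/(1/8) = 6.
From π_2 · 4/9 = π_3 · 6/7: π_3/π_2 = (4/9)/(6/7) = 14/27.
Take π_1 proportional to 1; then unnormalized π = (1, 6, 28/9). Normalize by dividing by the sum 91/9:
  π = (9/91, 54/91, 4/13).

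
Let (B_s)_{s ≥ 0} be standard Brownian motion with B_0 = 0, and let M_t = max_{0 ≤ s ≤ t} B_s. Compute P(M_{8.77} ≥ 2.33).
P(M_{8.77} ≥ 2.33) = 2·P(B_{8.77} ≥ 2.33) = 2(1 − Φ(2.33/√8.77)) ≈ 0.4314

By the reflection principle for Brownian motion, P(M_t ≥ a) = 2 · P(B_t ≥ a) for a ≥ 0. Since B_t ~ N(0, t), P(B_t ≥ 2.33) = 1 − Φ(2.33/√t) = 1 − Φ(2.33/√8.77) = 1 − Φ(0.7868). So
  P(M_{8.77} ≥ 2.33) = 2(1 − Φ(0.7868)) ≈ 0.4314.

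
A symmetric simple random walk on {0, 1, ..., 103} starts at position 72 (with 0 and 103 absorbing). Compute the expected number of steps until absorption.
E[τ | X_0 = 72] = 2232

Let v_k = E[τ | X_0 = k]. Boundary: v_0 = v_103 = 0. Recurrence: v_k = 1 + (v_{k-1} + v_{k+1})/2 for 1 ≤ k ≤ 102. The particular solution to v_k − (v_{k-1} + v_{k+1})/2 = 1 is v_k = −k^2. Adding homogeneous solution A + B k and matching boundaries gives v_k = k (103 − k). Substituting k = 72: v_72 = 72 · 31 = 2232.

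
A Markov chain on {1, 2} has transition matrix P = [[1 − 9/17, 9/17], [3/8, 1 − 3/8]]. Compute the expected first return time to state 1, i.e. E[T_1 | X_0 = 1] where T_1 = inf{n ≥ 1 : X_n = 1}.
E[T_1 | X_0 = 1] = 1/π_1 = 41/17

For an irreducible recurrent Markov chain with stationary distribution π, E[T_i | X_0 = i] = 1/π_i (Kac's formula). Here π_1 = (3/8)/(9/17 + 3/8) = (3/8)/(123/136) = 17/41, so E[T_1 | X_0 = 1] = 1/π_1 = (9/17 + 3/8)/(3/8) = (123/136)/(3/8) = 41/17.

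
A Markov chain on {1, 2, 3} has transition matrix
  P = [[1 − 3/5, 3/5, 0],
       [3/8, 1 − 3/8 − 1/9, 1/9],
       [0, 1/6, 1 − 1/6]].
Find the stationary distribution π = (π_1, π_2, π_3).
π = (3/11, 24/55, 16/55)

This is a birth-death chain on three states, which satisfies detailed balance: π_1 · P_{12} = π_2 · P_{21} and π_2 · P_{23} = π_3 · P_{32}.
From π_1 · 3/5 = π_2 · 3/8: π_2/π_1 = (3/5)/(3/8) = 8/5.
From π_2 · 1/9 = π_3 · 1/6: π_3/π_2 = (1/9)/(1/6) = 2/3.
Take π_1 proportional to 1; then unnormalized π = (1, 8/5, 16/15). Normalize by dividing by the sum 11/3:
  π = (3/11, 24/55, 16/55).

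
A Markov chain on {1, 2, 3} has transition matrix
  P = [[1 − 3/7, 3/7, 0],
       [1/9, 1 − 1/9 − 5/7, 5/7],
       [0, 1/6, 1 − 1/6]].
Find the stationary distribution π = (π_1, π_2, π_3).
π = (49/1048, 189/1048, 405/524)

This is a birth-death chain on three states, which satisfies detailed balance: π_1 · P_{12} = π_2 · P_{21} and π_2 · P_{23} = π_3 · P_{32}.
From π_1 · 3/7 = π_2 · 1/9: π_2/π_1 = (3/7)/(1/9) = 27/7.
From π_2 · 5/7 = π_3 · 1/6: π_3/π_2 = (5/7)/(1/6) = 30/7.
Take π_1 proportional to 1; then unnormalized π = (1, 27/7, 810/49). Normalize by dividing by the sum 1048/49:
  π = (49/1048, 189/1048, 405/524).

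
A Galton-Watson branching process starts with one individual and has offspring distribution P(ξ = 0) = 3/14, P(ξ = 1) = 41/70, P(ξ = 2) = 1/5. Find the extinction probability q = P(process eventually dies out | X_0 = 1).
q = 1

Mean offspring μ = 0·3/14 + 1·41/70 + 2·1/5 = 69/70 ≤ 1. For μ ≤ 1 with offspring not concentrated at 1, the Galton-Watson process goes extinct almost surely, so q = 1.
(Algebraic check: The pgf is f(s) = 3/14 + 41/70·s + 1/5·s². The extinction probability q is the smallest fixed point of f in [0, 1]. Setting s = f(s):
  1/5·s² + (41/70 − 1)·s + 3/14 = 0
  1/5·s² − (3/14 + 1/5)·s + 3/14 = 0
which factors as (s − 1)·(1/5·s − 3/14) = 0, giving roots s = 1 and s = (3/14)/(1/5) = 15/14. Since 15/14 ≥ 1, the smallest root in [0, 1] is s = 1.)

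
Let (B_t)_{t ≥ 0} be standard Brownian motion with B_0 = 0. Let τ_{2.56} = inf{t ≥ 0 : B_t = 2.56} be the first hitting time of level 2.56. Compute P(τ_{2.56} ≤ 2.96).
P(τ_{2.56} ≤ 2.96) = 2(1 − Φ(2.56/√2.96)) = 2(1 − Φ(1.4880)) ≈ 0.1368

By the reflection principle for standard BM, P(τ_b ≤ t) = 2 · P(B_t ≥ b). Since B_t ~ N(0, t), P(B_t ≥ 2.56) = 1 − Φ(2.56/√t) = 1 − Φ(2.56/√2.96) = 1 − Φ(1.4880) ≈ 0.06838. Doubling: P(τ_{2.56} ≤ 2.96) ≈ 2 · 0.06838 = 0.13676 ≈ 0.1368.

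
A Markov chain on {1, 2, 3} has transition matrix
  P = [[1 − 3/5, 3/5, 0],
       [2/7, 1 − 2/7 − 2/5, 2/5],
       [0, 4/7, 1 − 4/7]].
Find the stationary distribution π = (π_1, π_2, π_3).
π = (100/457, 210/457, 147/457)

This is a birth-death chain on three states, which satisfies detailed balance: π_1 · P_{12} = π_2 · P_{21} and π_2 · P_{23} = π_3 · P_{32}.
From π_1 · 3/5 = π_2 · 2/7: π_2/π_1 = (3/5)/(2/7) = 21/10.
From π_2 · 2/5 = π_3 · 4/7: π_3/π_2 = (2/5)/(4/7) = 7/10.
Take π_1 proportional to 1; then unnormalized π = (1, 21/10, 147/100). Normalize by dividing by the sum 457/100:
  π = (100/457, 210/457, 147/457).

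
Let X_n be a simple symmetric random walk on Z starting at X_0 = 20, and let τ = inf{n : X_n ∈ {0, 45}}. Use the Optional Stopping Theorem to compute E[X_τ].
E[X_τ] = 20

X_n is a martingale and τ is a bounded-mean stopping time (indeed τ is finite a.s. with bounded expectation since the walk is in a bounded region). By the OST, E[X_τ] = E[X_0] = 20. Equivalently: E[X_τ] = 45 · P(hit 45 first) + 0 · P(hit 0 first) = 45 · (20/45) = 20.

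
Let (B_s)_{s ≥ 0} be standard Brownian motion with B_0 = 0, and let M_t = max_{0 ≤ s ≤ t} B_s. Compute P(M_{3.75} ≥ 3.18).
P(M_{3.75} ≥ 3.18) = 2·P(B_{3.75} ≥ 3.18) = 2(1 − Φ(3.18/√3.75)) ≈ 0.1006

By the reflection principle for Brownian motion, P(M_t ≥ a) = 2 · P(B_t ≥ a) for a ≥ 0. Since B_t ~ N(0, t), P(B_t ≥ 3.18) = 1 − Φ(3.18/√t) = 1 − Φ(3.18/√3.75) = 1 − Φ(1.6421). So
  P(M_{3.75} ≥ 3.18) = 2(1 − Φ(1.6421)) ≈ 0.1006.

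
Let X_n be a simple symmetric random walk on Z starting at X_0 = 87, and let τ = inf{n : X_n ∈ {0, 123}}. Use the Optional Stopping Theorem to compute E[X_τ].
E[X_τ] = 87

X_n is a martingale and τ is a bounded-mean stopping time (indeed τ is finite a.s. with bounded expectation since the walk is in a bounded region). By the OST, E[X_τ] = E[X_0] = 87. Equivalently: E[X_τ] = 123 · P(hit 123 first) + 0 · P(hit 0 first) = 123 · (87/123) = 87.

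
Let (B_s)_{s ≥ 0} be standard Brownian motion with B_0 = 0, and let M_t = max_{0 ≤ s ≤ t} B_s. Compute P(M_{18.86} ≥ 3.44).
P(M_{18.86} ≥ 3.44) = 2·P(B_{18.86} ≥ 3.44) = 2(1 − Φ(3.44/√18.86)) ≈ 0.4283

By the reflection principle for Brownian motion, P(M_t ≥ a) = 2 · P(B_t ≥ a) for a ≥ 0. Since B_t ~ N(0, t), P(B_t ≥ 3.44) = 1 − Φ(3.44/√t) = 1 − Φ(3.44/√18.86) = 1 − Φ(0.7921). So
  P(M_{18.86} ≥ 3.44) = 2(1 − Φ(0.7921)) ≈ 0.4283.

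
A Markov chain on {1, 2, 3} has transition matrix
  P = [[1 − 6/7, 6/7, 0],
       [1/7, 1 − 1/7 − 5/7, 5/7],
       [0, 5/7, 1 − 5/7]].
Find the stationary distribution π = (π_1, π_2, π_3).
π = (1/13, 6/13, 6/13)

This is a birth-death chain on three states, which satisfies detailed balance: π_1 · P_{12} = π_2 · P_{21} and π_2 · P_{23} = π_3 · P_{32}.
From π_1 · 6/7 = π_2 · 1/7: π_2/π_1 = (6/7)/(1/7) = 6.
From π_2 · 5/7 = π_3 · 5/7: π_3/π_2 = (5/7)/(5/7) = 1.
Take π_1 proportional to 1; then unnormalized π = (1, 6, 6). Normalize by dividing by the sum 13:
  π = (1/13, 6/13, 6/13).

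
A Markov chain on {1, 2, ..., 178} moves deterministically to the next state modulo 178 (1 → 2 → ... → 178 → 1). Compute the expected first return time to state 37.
E[T_37 | X_0 = 37] = 178

The chain cycles deterministically, so starting at state 37 it returns in exactly 178 steps. Equivalently, the stationary distribution is uniform π_j = 1/178 for every state j, so by Kac's formula E[T_37] = 1/π_37 = 178.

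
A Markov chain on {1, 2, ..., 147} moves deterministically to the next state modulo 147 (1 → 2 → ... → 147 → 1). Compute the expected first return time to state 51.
E[T_51 | X_0 = 51] = 147

The chain cycles deterministically, so starting at state 51 it returns in exactly 147 steps. Equivalently, the stationary distribution is uniform π_j = 1/147 for every state j, so by Kac's formula E[T_51] = 1/π_51 = 147.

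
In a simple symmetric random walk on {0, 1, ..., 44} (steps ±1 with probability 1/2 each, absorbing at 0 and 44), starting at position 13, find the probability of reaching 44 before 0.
P(hit 44 before 0) = 13/44

Let u_k = P(hit 44 before 0 | start at k). Then u_0 = 0, u_44 = 1, and u_k = u_{k-1}/2 + u_{k+1}/2 for 1 ≤ k ≤ 43. This harmonic recurrence is solved by u_k = k/44, giving u_13 = 13/44.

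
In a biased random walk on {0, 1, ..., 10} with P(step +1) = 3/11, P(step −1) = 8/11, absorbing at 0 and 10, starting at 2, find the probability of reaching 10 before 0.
P(hit 10 before 0) = (1 − (8/3)^2) / (1 − (8/3)^10) = 6561/19521505

Let u_k denote P(reach 10 before 0 | start at k). Boundary: u_0 = 0, u_10 = 1. Recurrence: u_k = 3/11·u_{k+1} + 8/11·u_{k-1} for 1 ≤ k ≤ 9. Try u_k = A + B·r^k with r = q/p = (8/11)/(3/11) = 8/3. Substitution satisfies the recurrence; boundary conditions give:
  u_k = (1 − r^k) / (1 − r^N) = (1 − (8/3)^2) / (1 − (8/3)^10) = 6561/19521505.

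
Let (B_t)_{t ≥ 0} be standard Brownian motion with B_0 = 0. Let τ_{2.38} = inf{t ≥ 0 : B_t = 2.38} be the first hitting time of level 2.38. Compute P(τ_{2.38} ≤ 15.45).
P(τ_{2.38} ≤ 15.45) = 2(1 − Φ(2.38/√15.45)) = 2(1 − Φ(0.6055)) ≈ 0.5448

By the reflection principle for standard BM, P(τ_b ≤ t) = 2 · P(B_t ≥ b). Since B_t ~ N(0, t), P(B_t ≥ 2.38) = 1 − Φ(2.38/√t) = 1 − Φ(2.38/√15.45) = 1 − Φ(0.6055) ≈ 0.27242. Doubling: P(τ_{2.38} ≤ 15.45) ≈ 2 · 0.27242 = 0.54484 ≈ 0.5448.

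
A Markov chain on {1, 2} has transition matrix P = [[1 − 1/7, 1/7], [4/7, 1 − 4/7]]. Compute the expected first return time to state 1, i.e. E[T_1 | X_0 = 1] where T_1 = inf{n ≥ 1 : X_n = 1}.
E[T_1 | X_0 = 1] = 1/π_1 = 5/4

For an irreducible recurrent Markov chain with stationary distribution π, E[T_i | X_0 = i] = 1/π_i (Kac's formula). Here π_1 = (4/7)/(1/7 + 4/7) = (4/7)/(5/7) = 4/5, so E[T_1 | X_0 = 1] = 1/π_1 = (1/7 + 4/7)/(4/7) = (5/7)/(4/7) = 5/4.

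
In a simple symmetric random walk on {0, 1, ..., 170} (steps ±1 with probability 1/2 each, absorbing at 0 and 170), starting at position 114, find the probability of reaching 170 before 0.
P(hit 170 before 0) = 114/170 = 57/85

Let u_k = P(hit 170 before 0 | start at k). Then u_0 = 0, u_170 = 1, and u_k = u_{k-1}/2 + u_{k+1}/2 for 1 ≤ k ≤ 169. This harmonic recurrence is solved by u_k = k/170, giving u_114 = 114/170 = 57/85.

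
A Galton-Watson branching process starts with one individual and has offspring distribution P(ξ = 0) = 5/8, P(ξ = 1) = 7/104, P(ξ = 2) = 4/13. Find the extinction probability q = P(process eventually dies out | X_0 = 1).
q = 1

Mean offspring μ = 0·5/8 + 1·7/104 + 2·4/13 = 71/104 ≤ 1. For μ ≤ 1 with offspring not concentrated at 1, the Galton-Watson process goes extinct almost surely, so q = 1.
(Algebraic check: The pgf is f(s) = 5/8 + 7/104·s + 4/13·s². The extinction probability q is the smallest fixed point of f in [0, 1]. Setting s = f(s):
  4/13·s² + (7/104 − 1)·s + 5/8 = 0
  4/13·s² − (5/8 + 4/13)·s + 5/8 = 0
which factors as (s − 1)·(4/13·s − 5/8) = 0, giving roots s = 1 and s = (5/8)/(4/13) = 65/32. Since 65/32 ≥ 1, the smallest root in [0, 1] is s = 1.)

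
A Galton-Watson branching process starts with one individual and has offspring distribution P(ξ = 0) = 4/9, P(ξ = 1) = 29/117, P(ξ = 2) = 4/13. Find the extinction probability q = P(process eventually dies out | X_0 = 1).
q = 1

Mean offspring μ = 0·4/9 + 1·29/117 + 2·4/13 = 101/117 ≤ 1. For μ ≤ 1 with offspring not concentrated at 1, the Galton-Watson process goes extinct almost surely, so q = 1.
(Algebraic check: The pgf is f(s) = 4/9 + 29/117·s + 4/13·s². The extinction probability q is the smallest fixed point of f in [0, 1]. Setting s = f(s):
  4/13·s² + (29/117 − 1)·s + 4/9 = 0
  4/13·s² − (4/9 + 4/13)·s + 4/9 = 0
which factors as (s − 1)·(4/13·s − 4/9) = 0, giving roots s = 1 and s = (4/9)/(4/13) = 13/9. Since 13/9 ≥ 1, the smallest root in [0, 1] is s = 1.)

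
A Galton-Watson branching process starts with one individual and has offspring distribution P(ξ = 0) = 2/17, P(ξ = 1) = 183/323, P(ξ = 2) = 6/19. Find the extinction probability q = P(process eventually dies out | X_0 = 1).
q = 19/51

The pgf is f(s) = 2/17 + 183/323·s + 6/19·s². The extinction probability q is the smallest fixed point of f in [0, 1]. Setting s = f(s):
  6/19·s² + (183/323 − 1)·s + 2/17 = 0
  6/19·s² − (2/17 + 6/19)·s + 2/17 = 0
which factors as (s − 1)·(6/19·s − 2/17) = 0, giving roots s = 1 and s = (2/17)/(6/19) = 19/51.
Mean offspring μ = 183/323 + 2·6/19 = 387/323 > 1 (supercritical), so q < 1. The extinction probability is the smaller root: q = (2/17)/(6/19) = 19/51.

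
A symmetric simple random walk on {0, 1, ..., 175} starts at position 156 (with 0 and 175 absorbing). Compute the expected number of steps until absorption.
E[τ | X_0 = 156] = 2964

Let v_k = E[τ | X_0 = k]. Boundary: v_0 = v_175 = 0. Recurrence: v_k = 1 + (v_{k-1} + v_{k+1})/2 for 1 ≤ k ≤ 174. The particular solution to v_k − (v_{k-1} + v_{k+1})/2 = 1 is v_k = −k^2. Adding homogeneous solution A + B k and matching boundaries gives v_k = k (175 − k). Substituting k = 156: v_156 = 156 · 19 = 2964.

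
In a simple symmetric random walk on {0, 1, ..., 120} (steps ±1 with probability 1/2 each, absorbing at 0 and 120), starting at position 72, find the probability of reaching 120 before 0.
P(hit 120 before 0) = 72/120 = 3/5

Let u_k = P(hit 120 before 0 | start at k). Then u_0 = 0, u_120 = 1, and u_k = u_{k-1}/2 + u_{k+1}/2 for 1 ≤ k ≤ 119. This harmonic recurrence is solved by u_k = k/120, giving u_72 = 72/120 = 3/5.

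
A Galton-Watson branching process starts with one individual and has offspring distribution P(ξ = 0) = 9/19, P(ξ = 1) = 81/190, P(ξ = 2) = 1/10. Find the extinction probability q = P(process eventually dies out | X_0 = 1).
q = 1

Mean offspring μ = 0·9/19 + 1·81/190 + 2·1/10 = 119/190 ≤ 1. For μ ≤ 1 with offspring not concentrated at 1, the Galton-Watson process goes extinct almost surely, so q = 1.
(Algebraic check: The pgf is f(s) = 9/19 + 81/190·s + 1/10·s². The extinction probability q is the smallest fixed point of f in [0, 1]. Setting s = f(s):
  1/10·s² + (81/190 − 1)·s + 9/19 = 0
  1/10·s² − (9/19 + 1/10)·s + 9/19 = 0
which factors as (s − 1)·(1/10·s − 9/19) = 0, giving roots s = 1 and s = (9/19)/(1/10) = 90/19. Since 90/19 ≥ 1, the smallest root in [0, 1] is s = 1.)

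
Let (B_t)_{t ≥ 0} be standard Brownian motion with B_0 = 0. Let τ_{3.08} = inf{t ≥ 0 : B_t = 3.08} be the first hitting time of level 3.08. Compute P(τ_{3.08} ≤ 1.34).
P(τ_{3.08} ≤ 1.34) = 2(1 − Φ(3.08/√1.34)) = 2(1 − Φ(2.6607)) ≈ 0.0078

By the reflection principle for standard BM, P(τ_b ≤ t) = 2 · P(B_t ≥ b). Since B_t ~ N(0, t), P(B_t ≥ 3.08) = 1 − Φ(3.08/√t) = 1 − Φ(3.08/√1.34) = 1 − Φ(2.6607) ≈ 0.00390. Doubling: P(τ_{3.08} ≤ 1.34) ≈ 2 · 0.00390 = 0.00780 ≈ 0.0078.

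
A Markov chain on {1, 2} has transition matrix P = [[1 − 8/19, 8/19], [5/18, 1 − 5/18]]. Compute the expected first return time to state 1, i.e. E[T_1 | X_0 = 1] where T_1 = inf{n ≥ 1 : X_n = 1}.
E[T_1 | X_0 = 1] = 1/π_1 = 239/95

For an irreducible recurrent Markov chain with stationary distribution π, E[T_i | X_0 = i] = 1/π_i (Kac's formula). Here π_1 = (5/18)/(8/19 + 5/18) = (5/18)/(239/342) = 95/239, so E[T_1 | X_0 = 1] = 1/π_1 = (8/19 + 5/18)/(5/18) = (239/342)/(5/18) = 239/95.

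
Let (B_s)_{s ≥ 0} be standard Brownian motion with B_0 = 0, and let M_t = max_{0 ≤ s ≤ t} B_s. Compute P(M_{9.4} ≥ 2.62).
P(M_{9.4} ≥ 2.62) = 2·P(B_{9.4} ≥ 2.62) = 2(1 − Φ(2.62/√9.4)) ≈ 0.3928

By the reflection principle for Brownian motion, P(M_t ≥ a) = 2 · P(B_t ≥ a) for a ≥ 0. Since B_t ~ N(0, t), P(B_t ≥ 2.62) = 1 − Φ(2.62/√t) = 1 − Φ(2.62/√9.4) = 1 − Φ(0.8545). So
  P(M_{9.4} ≥ 2.62) = 2(1 − Φ(0.8545)) ≈ 0.3928.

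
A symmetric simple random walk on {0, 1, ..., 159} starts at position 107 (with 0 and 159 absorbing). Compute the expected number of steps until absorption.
E[τ | X_0 = 107] = 5564

Let v_k = E[τ | X_0 = k]. Boundary: v_0 = v_159 = 0. Recurrence: v_k = 1 + (v_{k-1} + v_{k+1})/2 for 1 ≤ k ≤ 158. The particular solution to v_k − (v_{k-1} + v_{k+1})/2 = 1 is v_k = −k^2. Adding homogeneous solution A + B k and matching boundaries gives v_k = k (159 − k). Substituting k = 107: v_107 = 107 · 52 = 5564.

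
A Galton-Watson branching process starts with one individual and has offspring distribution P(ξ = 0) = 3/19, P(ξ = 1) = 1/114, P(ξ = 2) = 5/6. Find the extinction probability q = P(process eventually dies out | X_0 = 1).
q = 18/95

The pgf is f(s) = 3/19 + 1/114·s + 5/6·s². The extinction probability q is the smallest fixed point of f in [0, 1]. Setting s = f(s):
  5/6·s² + (1/114 − 1)·s + 3/19 = 0
  5/6·s² − (3/19 + 5/6)·s + 3/19 = 0
which factors as (s − 1)·(5/6·s − 3/19) = 0, giving roots s = 1 and s = (3/19)/(5/6) = 18/95.
Mean offspring μ = 1/114 + 2·5/6 = 191/114 > 1 (supercritical), so q < 1. The extinction probability is the smaller root: q = (3/19)/(5/6) = 18/95.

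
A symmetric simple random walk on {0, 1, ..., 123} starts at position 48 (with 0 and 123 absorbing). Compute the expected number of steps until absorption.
E[τ | X_0 = 48] = 3600

Let v_k = E[τ | X_0 = k]. Boundary: v_0 = v_123 = 0. Recurrence: v_k = 1 + (v_{k-1} + v_{k+1})/2 for 1 ≤ k ≤ 122. The particular solution to v_k − (v_{k-1} + v_{k+1})/2 = 1 is v_k = −k^2. Adding homogeneous solution A + B k and matching boundaries gives v_k = k (123 − k). Substituting k = 48: v_48 = 48 · 75 = 3600.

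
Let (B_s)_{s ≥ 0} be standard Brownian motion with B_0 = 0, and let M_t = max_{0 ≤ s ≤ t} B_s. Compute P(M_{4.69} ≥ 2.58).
P(M_{4.69} ≥ 2.58) = 2·P(B_{4.69} ≥ 2.58) = 2(1 − Φ(2.58/√4.69)) ≈ 0.2335

By the reflection principle for Brownian motion, P(M_t ≥ a) = 2 · P(B_t ≥ a) for a ≥ 0. Since B_t ~ N(0, t), P(B_t ≥ 2.58) = 1 − Φ(2.58/√t) = 1 − Φ(2.58/√4.69) = 1 − Φ(1.1913). So
  P(M_{4.69} ≥ 2.58) = 2(1 − Φ(1.1913)) ≈ 0.2335.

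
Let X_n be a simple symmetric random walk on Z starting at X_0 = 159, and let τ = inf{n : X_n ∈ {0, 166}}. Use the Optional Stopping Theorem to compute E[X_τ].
E[X_τ] = 159

X_n is a martingale and τ is a bounded-mean stopping time (indeed τ is finite a.s. with bounded expectation since the walk is in a bounded region). By the OST, E[X_τ] = E[X_0] = 159. Equivalently: E[X_τ] = 166 · P(hit 166 first) + 0 · P(hit 0 first) = 166 · (159/166) = 159.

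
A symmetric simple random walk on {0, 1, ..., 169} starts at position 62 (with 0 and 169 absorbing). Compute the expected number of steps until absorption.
E[τ | X_0 = 62] = 6634

Let v_k = E[τ | X_0 = k]. Boundary: v_0 = v_169 = 0. Recurrence: v_k = 1 + (v_{k-1} + v_{k+1})/2 for 1 ≤ k ≤ 168. The particular solution to v_k − (v_{k-1} + v_{k+1})/2 = 1 is v_k = −k^2. Adding homogeneous solution A + B k and matching boundaries gives v_k = k (169 − k). Substituting k = 62: v_62 = 62 · 107 = 6634.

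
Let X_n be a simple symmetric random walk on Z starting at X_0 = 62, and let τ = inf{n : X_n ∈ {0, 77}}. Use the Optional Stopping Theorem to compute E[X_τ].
E[X_τ] = 62

X_n is a martingale and τ is a bounded-mean stopping time (indeed τ is finite a.s. with bounded expectation since the walk is in a bounded region). By the OST, E[X_τ] = E[X_0] = 62. Equivalently: E[X_τ] = 77 · P(hit 77 first) + 0 · P(hit 0 first) = 77 · (62/77) = 62.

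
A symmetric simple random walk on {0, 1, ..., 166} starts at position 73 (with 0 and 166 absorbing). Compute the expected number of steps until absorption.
E[τ | X_0 = 73] = 6789

Let v_k = E[τ | X_0 = k]. Boundary: v_0 = v_166 = 0. Recurrence: v_k = 1 + (v_{k-1} + v_{k+1})/2 for 1 ≤ k ≤ 165. The particular solution to v_k − (v_{k-1} + v_{k+1})/2 = 1 is v_k = −k^2. Adding homogeneous solution A + B k and matching boundaries gives v_k = k (166 − k). Substituting k = 73: v_73 = 73 · 93 = 6789.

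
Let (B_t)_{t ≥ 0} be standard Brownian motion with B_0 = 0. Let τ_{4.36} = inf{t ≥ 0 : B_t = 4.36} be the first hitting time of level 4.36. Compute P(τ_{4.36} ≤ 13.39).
P(τ_{4.36} ≤ 13.39) = 2(1 − Φ(4.36/√13.39)) = 2(1 − Φ(1.1915)) ≈ 0.2335

By the reflection principle for standard BM, P(τ_b ≤ t) = 2 · P(B_t ≥ b). Since B_t ~ N(0, t), P(B_t ≥ 4.36) = 1 − Φ(4.36/√t) = 1 − Φ(4.36/√13.39) = 1 − Φ(1.1915) ≈ 0.11673. Doubling: P(τ_{4.36} ≤ 13.39) ≈ 2 · 0.11673 = 0.23346 ≈ 0.2335.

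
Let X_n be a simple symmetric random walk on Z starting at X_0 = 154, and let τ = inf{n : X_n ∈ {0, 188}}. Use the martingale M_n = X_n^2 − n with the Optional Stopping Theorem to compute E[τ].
E[τ] = 5236

M_n = X_n^2 − n is a martingale (since E[X_{n+1}^2 | F_n] = X_n^2 + 1). By OST (τ has finite mean in a bounded region), E[M_τ] = E[M_0] = X_0^2 − 0 = 154^2 = 23716. Also E[M_τ] = E[X_τ^2] − E[τ]. The walk exits at 0 or 188, with P(hit 188 first) = 154/188, so E[X_τ^2] = 188^2 · 154/188 + 0 = 28952. Thus E[τ] = E[X_τ^2] − E[M_τ] = 28952 − 23716 = 5236 = 154(188 − 154) = 5236.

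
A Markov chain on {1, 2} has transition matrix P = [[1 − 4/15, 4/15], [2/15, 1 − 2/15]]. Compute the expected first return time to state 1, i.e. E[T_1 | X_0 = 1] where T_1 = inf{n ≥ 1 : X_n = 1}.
E[T_1 | X_0 = 1] = 1/π_1 = 3

For an irreducible recurrent Markov chain with stationary distribution π, E[T_i | X_0 = i] = 1/π_i (Kac's formula). Here π_1 = (2/15)/(4/15 + 2/15) = (2/15)/(2/5) = 1/3, so E[T_1 | X_0 = 1] = 1/π_1 = (4/15 + 2/15)/(2/15) = (2/5)/(2/15) = 3.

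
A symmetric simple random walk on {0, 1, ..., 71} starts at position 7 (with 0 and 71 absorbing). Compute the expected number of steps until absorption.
E[τ | X_0 = 7] = 448

Let v_k = E[τ | X_0 = k]. Boundary: v_0 = v_71 = 0. Recurrence: v_k = 1 + (v_{k-1} + v_{k+1})/2 for 1 ≤ k ≤ 70. The particular solution to v_k − (v_{k-1} + v_{k+1})/2 = 1 is v_k = −k^2. Adding homogeneous solution A + B k and matching boundaries gives v_k = k (71 − k). Substituting k = 7: v_7 = 7 · 64 = 448.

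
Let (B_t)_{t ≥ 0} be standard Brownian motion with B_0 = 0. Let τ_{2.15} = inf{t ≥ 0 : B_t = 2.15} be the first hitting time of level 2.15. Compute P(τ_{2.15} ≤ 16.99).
P(τ_{2.15} ≤ 16.99) = 2(1 − Φ(2.15/√16.99)) = 2(1 − Φ(0.5216)) ≈ 0.6019

By the reflection principle for standard BM, P(τ_b ≤ t) = 2 · P(B_t ≥ b). Since B_t ~ N(0, t), P(B_t ≥ 2.15) = 1 − Φ(2.15/√t) = 1 − Φ(2.15/√16.99) = 1 − Φ(0.5216) ≈ 0.30097. Doubling: P(τ_{2.15} ≤ 16.99) ≈ 2 · 0.30097 = 0.60194 ≈ 0.6019.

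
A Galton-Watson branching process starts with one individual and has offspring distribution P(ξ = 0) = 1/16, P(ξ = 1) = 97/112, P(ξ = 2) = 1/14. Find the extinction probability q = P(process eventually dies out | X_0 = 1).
q = 7/8

The pgf is f(s) = 1/16 + 97/112·s + 1/14·s². The extinction probability q is the smallest fixed point of f in [0, 1]. Setting s = f(s):
  1/14·s² + (97/112 − 1)·s + 1/16 = 0
  1/14·s² − (1/16 + 1/14)·s + 1/16 = 0
which factors as (s − 1)·(1/14·s − 1/16) = 0, giving roots s = 1 and s = (1/16)/(1/14) = 7/8.
Mean offspring μ = 97/112 + 2·1/14 = 113/112 > 1 (supercritical), so q < 1. The extinction probability is the smaller root: q = (1/16)/(1/14) = 7/8.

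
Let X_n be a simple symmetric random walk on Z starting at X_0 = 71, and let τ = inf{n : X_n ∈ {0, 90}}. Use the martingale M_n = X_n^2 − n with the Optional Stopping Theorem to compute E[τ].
E[τ] = 1349

M_n = X_n^2 − n is a martingale (since E[X_{n+1}^2 | F_n] = X_n^2 + 1). By OST (τ has finite mean in a bounded region), E[M_τ] = E[M_0] = X_0^2 − 0 = 71^2 = 5041. Also E[M_τ] = E[X_τ^2] − E[τ]. The walk exits at 0 or 90, with P(hit 90 first) = 71/90, so E[X_τ^2] = 90^2 · 71/90 + 0 = 6390. Thus E[τ] = E[X_τ^2] − E[M_τ] = 6390 − 5041 = 1349 = 71(90 − 71) = 1349.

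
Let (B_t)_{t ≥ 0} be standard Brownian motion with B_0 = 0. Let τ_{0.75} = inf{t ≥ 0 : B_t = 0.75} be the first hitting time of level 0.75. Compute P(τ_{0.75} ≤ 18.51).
P(τ_{0.75} ≤ 18.51) = 2(1 − Φ(0.75/√18.51)) = 2(1 − Φ(0.1743)) ≈ 0.8616

By the reflection principle for standard BM, P(τ_b ≤ t) = 2 · P(B_t ≥ b). Since B_t ~ N(0, t), P(B_t ≥ 0.75) = 1 − Φ(0.75/√t) = 1 − Φ(0.75/√18.51) = 1 − Φ(0.1743) ≈ 0.43081. Doubling: P(τ_{0.75} ≤ 18.51) ≈ 2 · 0.43081 = 0.86162 ≈ 0.8616.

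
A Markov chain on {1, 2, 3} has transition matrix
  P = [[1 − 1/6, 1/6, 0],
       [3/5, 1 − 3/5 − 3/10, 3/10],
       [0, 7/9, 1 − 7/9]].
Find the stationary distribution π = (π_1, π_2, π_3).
π = (252/349, 70/349, 27/349)

This is a birth-death chain on three states, which satisfies detailed balance: π_1 · P_{12} = π_2 · P_{21} and π_2 · P_{23} = π_3 · P_{32}.
From π_1 · 1/6 = π_2 · 3/5: π_2/π_1 = (1/6)/(3/5) = 5/18.
From π_2 · 3/10 = π_3 · 7/9: π_3/π_2 = (3/10)/(7/9) = 27/70.
Take π_1 proportional to 1; then unnormalized π = (1, 5/18, 3/28). Normalize by dividing by the sum 349/252:
  π = (252/349, 70/349, 27/349).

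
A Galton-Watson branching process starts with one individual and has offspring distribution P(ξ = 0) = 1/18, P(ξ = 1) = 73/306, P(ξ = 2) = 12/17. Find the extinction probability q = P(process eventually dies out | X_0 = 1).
q = 17/216

The pgf is f(s) = 1/18 + 73/306·s + 12/17·s². The extinction probability q is the smallest fixed point of f in [0, 1]. Setting s = f(s):
  12/17·s² + (73/306 − 1)·s + 1/18 = 0
  12/17·s² − (1/18 + 12/17)·s + 1/18 = 0
which factors as (s − 1)·(12/17·s − 1/18) = 0, giving roots s = 1 and s = (1/18)/(12/17) = 17/216.
Mean offspring μ = 73/306 + 2·12/17 = 505/306 > 1 (supercritical), so q < 1. The extinction probability is the smaller root: q = (1/18)/(12/17) = 17/216.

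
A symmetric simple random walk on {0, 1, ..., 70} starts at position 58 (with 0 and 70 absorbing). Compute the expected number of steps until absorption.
E[τ | X_0 = 58] = 696

Let v_k = E[τ | X_0 = k]. Boundary: v_0 = v_70 = 0. Recurrence: v_k = 1 + (v_{k-1} + v_{k+1})/2 for 1 ≤ k ≤ 69. The particular solution to v_k − (v_{k-1} + v_{k+1})/2 = 1 is v_k = −k^2. Adding homogeneous solution A + B k and matching boundaries gives v_k = k (70 − k). Substituting k = 58: v_58 = 58 · 12 = 696.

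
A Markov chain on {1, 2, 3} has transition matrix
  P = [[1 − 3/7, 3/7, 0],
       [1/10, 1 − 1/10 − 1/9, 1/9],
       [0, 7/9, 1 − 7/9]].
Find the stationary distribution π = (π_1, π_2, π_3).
π = (49/289, 210/289, 30/289)

This is a birth-death chain on three states, which satisfies detailed balance: π_1 · P_{12} = π_2 · P_{21} and π_2 · P_{23} = π_3 · P_{32}.
From π_1 · 3/7 = π_2 · 1/10: π_2/π_1 = (3/7)/(1/10) = 30/7.
From π_2 · 1/9 = π_3 · 7/9: π_3/π_2 = (1/9)/(7/9) = 1/7.
Take π_1 proportional to 1; then unnormalized π = (1, 30/7, 30/49). Normalize by dividing by the sum 289/49:
  π = (49/289, 210/289, 30/289).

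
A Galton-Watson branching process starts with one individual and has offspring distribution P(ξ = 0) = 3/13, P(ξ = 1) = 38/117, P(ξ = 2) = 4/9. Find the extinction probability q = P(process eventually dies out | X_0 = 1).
q = 27/52

The pgf is f(s) = 3/13 + 38/117·s + 4/9·s². The extinction probability q is the smallest fixed point of f in [0, 1]. Setting s = f(s):
  4/9·s² + (38/117 − 1)·s + 3/13 = 0
  4/9·s² − (3/13 + 4/9)·s + 3/13 = 0
which factors as (s − 1)·(4/9·s − 3/13) = 0, giving roots s = 1 and s = (3/13)/(4/9) = 27/52.
Mean offspring μ = 38/117 + 2·4/9 = 142/117 > 1 (supercritical), so q < 1. The extinction probability is the smaller root: q = (3/13)/(4/9) = 27/52.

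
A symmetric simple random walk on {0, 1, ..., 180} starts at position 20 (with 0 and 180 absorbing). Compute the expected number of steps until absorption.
E[τ | X_0 = 20] = 3200

Let v_k = E[τ | X_0 = k]. Boundary: v_0 = v_180 = 0. Recurrence: v_k = 1 + (v_{k-1} + v_{k+1})/2 for 1 ≤ k ≤ 179. The particular solution to v_k − (v_{k-1} + v_{k+1})/2 = 1 is v_k = −k^2. Adding homogeneous solution A + B k and matching boundaries gives v_k = k (180 − k). Substituting k = 20: v_20 = 20 · 160 = 3200.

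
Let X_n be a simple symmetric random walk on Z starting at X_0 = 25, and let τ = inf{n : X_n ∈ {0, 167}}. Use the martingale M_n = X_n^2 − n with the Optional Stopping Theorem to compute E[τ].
E[τ] = 3550

M_n = X_n^2 − n is a martingale (since E[X_{n+1}^2 | F_n] = X_n^2 + 1). By OST (τ has finite mean in a bounded region), E[M_τ] = E[M_0] = X_0^2 − 0 = 25^2 = 625. Also E[M_τ] = E[X_τ^2] − E[τ]. The walk exits at 0 or 167, with P(hit 167 first) = 25/167, so E[X_τ^2] = 167^2 · 25/167 + 0 = 4175. Thus E[τ] = E[X_τ^2] − E[M_τ] = 4175 − 625 = 3550 = 25(167 − 25) = 3550.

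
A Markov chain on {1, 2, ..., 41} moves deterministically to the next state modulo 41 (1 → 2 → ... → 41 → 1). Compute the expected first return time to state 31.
E[T_31 | X_0 = 31] = 41

The chain cycles deterministically, so starting at state 31 it returns in exactly 41 steps. Equivalently, the stationary distribution is uniform π_j = 1/41 for every state j, so by Kac's formula E[T_31] = 1/π_31 = 41.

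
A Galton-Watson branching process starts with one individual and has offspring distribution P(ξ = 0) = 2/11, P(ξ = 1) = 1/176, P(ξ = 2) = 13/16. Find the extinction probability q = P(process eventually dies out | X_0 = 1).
q = 32/143

The pgf is f(s) = 2/11 + 1/176·s + 13/16·s². The extinction probability q is the smallest fixed point of f in [0, 1]. Setting s = f(s):
  13/16·s² + (1/176 − 1)·s + 2/11 = 0
  13/16·s² − (2/11 + 13/16)·s + 2/11 = 0
which factors as (s − 1)·(13/16·s − 2/11) = 0, giving roots s = 1 and s = (2/11)/(13/16) = 32/143.
Mean offspring μ = 1/176 + 2·13/16 = 287/176 > 1 (supercritical), so q < 1. The extinction probability is the smaller root: q = (2/11)/(13/16) = 32/143.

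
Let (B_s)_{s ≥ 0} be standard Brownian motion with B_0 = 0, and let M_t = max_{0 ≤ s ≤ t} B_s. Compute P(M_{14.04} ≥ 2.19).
P(M_{14.04} ≥ 2.19) = 2·P(B_{14.04} ≥ 2.19) = 2(1 − Φ(2.19/√14.04)) ≈ 0.5589

By the reflection principle for Brownian motion, P(M_t ≥ a) = 2 · P(B_t ≥ a) for a ≥ 0. Since B_t ~ N(0, t), P(B_t ≥ 2.19) = 1 − Φ(2.19/√t) = 1 − Φ(2.19/√14.04) = 1 − Φ(0.5845). So
  P(M_{14.04} ≥ 2.19) = 2(1 − Φ(0.5845)) ≈ 0.5589.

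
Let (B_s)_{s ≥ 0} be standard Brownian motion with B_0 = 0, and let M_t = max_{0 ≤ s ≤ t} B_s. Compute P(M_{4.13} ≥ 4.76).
P(M_{4.13} ≥ 4.76) = 2·P(B_{4.13} ≥ 4.76) = 2(1 − Φ(4.76/√4.13)) ≈ 0.0192

By the reflection principle for Brownian motion, P(M_t ≥ a) = 2 · P(B_t ≥ a) for a ≥ 0. Since B_t ~ N(0, t), P(B_t ≥ 4.76) = 1 − Φ(4.76/√t) = 1 − Φ(4.76/√4.13) = 1 − Φ(2.3422). So
  P(M_{4.13} ≥ 4.76) = 2(1 − Φ(2.3422)) ≈ 0.0192.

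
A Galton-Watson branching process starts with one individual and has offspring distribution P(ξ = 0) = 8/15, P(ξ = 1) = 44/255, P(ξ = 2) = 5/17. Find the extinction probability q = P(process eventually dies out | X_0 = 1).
q = 1

Mean offspring μ = 0·8/15 + 1·44/255 + 2·5/17 = 194/255 ≤ 1. For μ ≤ 1 with offspring not concentrated at 1, the Galton-Watson process goes extinct almost surely, so q = 1.
(Algebraic check: The pgf is f(s) = 8/15 + 44/255·s + 5/17·s². The extinction probability q is the smallest fixed point of f in [0, 1]. Setting s = f(s):
  5/17·s² + (44/255 − 1)·s + 8/15 = 0
  5/17·s² − (8/15 + 5/17)·s + 8/15 = 0
which factors as (s − 1)·(5/17·s − 8/15) = 0, giving roots s = 1 and s = (8/15)/(5/17) = 136/75. Since 136/75 ≥ 1, the smallest root in [0, 1] is s = 1.)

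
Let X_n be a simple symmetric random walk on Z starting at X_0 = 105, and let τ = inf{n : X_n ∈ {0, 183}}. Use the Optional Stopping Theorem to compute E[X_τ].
E[X_τ] = 105

X_n is a martingale and τ is a bounded-mean stopping time (indeed τ is finite a.s. with bounded expectation since the walk is in a bounded region). By the OST, E[X_τ] = E[X_0] = 105. Equivalently: E[X_τ] = 183 · P(hit 183 first) + 0 · P(hit 0 first) = 183 · (105/183) = 105.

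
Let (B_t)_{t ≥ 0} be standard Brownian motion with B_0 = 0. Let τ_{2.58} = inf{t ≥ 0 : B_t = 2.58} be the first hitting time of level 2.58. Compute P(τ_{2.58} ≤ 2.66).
P(τ_{2.58} ≤ 2.66) = 2(1 − Φ(2.58/√2.66)) = 2(1 − Φ(1.5819)) ≈ 0.1137

By the reflection principle for standard BM, P(τ_b ≤ t) = 2 · P(B_t ≥ b). Since B_t ~ N(0, t), P(B_t ≥ 2.58) = 1 − Φ(2.58/√t) = 1 − Φ(2.58/√2.66) = 1 − Φ(1.5819) ≈ 0.05684. Doubling: P(τ_{2.58} ≤ 2.66) ≈ 2 · 0.05684 = 0.11368 ≈ 0.1137.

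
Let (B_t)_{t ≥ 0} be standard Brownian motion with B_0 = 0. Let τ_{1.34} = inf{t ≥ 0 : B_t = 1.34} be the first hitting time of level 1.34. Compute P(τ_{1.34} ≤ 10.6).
P(τ_{1.34} ≤ 10.6) = 2(1 − Φ(1.34/√10.6)) = 2(1 − Φ(0.4116)) ≈ 0.6806

By the reflection principle for standard BM, P(τ_b ≤ t) = 2 · P(B_t ≥ b). Since B_t ~ N(0, t), P(B_t ≥ 1.34) = 1 − Φ(1.34/√t) = 1 − Φ(1.34/√10.6) = 1 − Φ(0.4116) ≈ 0.34032. Doubling: P(τ_{1.34} ≤ 10.6) ≈ 2 · 0.34032 = 0.68064 ≈ 0.6806.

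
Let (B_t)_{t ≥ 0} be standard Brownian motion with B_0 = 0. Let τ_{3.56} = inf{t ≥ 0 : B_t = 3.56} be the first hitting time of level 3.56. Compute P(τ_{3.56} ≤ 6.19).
P(τ_{3.56} ≤ 6.19) = 2(1 − Φ(3.56/√6.19)) = 2(1 − Φ(1.4309)) ≈ 0.1525

By the reflection principle for standard BM, P(τ_b ≤ t) = 2 · P(B_t ≥ b). Since B_t ~ N(0, t), P(B_t ≥ 3.56) = 1 − Φ(3.56/√t) = 1 − Φ(3.56/√6.19) = 1 − Φ(1.4309) ≈ 0.07623. Doubling: P(τ_{3.56} ≤ 6.19) ≈ 2 · 0.07623 = 0.15246 ≈ 0.1525.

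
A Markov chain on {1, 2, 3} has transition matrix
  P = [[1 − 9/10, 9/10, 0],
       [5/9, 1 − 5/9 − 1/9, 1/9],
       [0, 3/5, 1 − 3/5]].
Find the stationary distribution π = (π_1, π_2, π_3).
π = (25/73, 81/146, 15/146)

This is a birth-death chain on three states, which satisfies detailed balance: π_1 · P_{12} = π_2 · P_{21} and π_2 · P_{23} = π_3 · P_{32}.
From π_1 · 9/10 = π_2 · 5/9: π_2/π_1 = (9/10)/(5/9) = 81/50.
From π_2 · 1/9 = π_3 · 3/5: π_3/π_2 = (1/9)/(3/5) = 5/27.
Take π_1 proportional to 1; then unnormalized π = (1, 81/50, 3/10). Normalize by dividing by the sum 73/25:
  π = (25/73, 81/146, 15/146).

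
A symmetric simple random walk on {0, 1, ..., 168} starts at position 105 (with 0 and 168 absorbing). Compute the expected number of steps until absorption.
E[τ | X_0 = 105] = 6615

Let v_k = E[τ | X_0 = k]. Boundary: v_0 = v_168 = 0. Recurrence: v_k = 1 + (v_{k-1} + v_{k+1})/2 for 1 ≤ k ≤ 167. The particular solution to v_k − (v_{k-1} + v_{k+1})/2 = 1 is v_k = −k^2. Adding homogeneous solution A + B k and matching boundaries gives v_k = k (168 − k). Substituting k = 105: v_105 = 105 · 63 = 6615.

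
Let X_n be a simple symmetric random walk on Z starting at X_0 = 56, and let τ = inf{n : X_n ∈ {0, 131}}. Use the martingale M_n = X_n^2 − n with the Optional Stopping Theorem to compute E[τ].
E[τ] = 4200

M_n = X_n^2 − n is a martingale (since E[X_{n+1}^2 | F_n] = X_n^2 + 1). By OST (τ has finite mean in a bounded region), E[M_τ] = E[M_0] = X_0^2 − 0 = 56^2 = 3136. Also E[M_τ] = E[X_τ^2] − E[τ]. The walk exits at 0 or 131, with P(hit 131 first) = 56/131, so E[X_τ^2] = 131^2 · 56/131 + 0 = 7336. Thus E[τ] = E[X_τ^2] − E[M_τ] = 7336 − 3136 = 4200 = 56(131 − 56) = 4200.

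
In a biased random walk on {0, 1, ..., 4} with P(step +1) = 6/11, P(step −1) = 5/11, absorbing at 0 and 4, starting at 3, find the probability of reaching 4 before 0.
P(hit 4 before 0) = (1 − (5/6)^3) / (1 − (5/6)^4) = 546/671

Let u_k denote P(reach 4 before 0 | start at k). Boundary: u_0 = 0, u_4 = 1. Recurrence: u_k = 6/11·u_{k+1} + 5/11·u_{k-1} for 1 ≤ k ≤ 3. Try u_k = A + B·r^k with r = q/p = (5/11)/(6/11) = 5/6. Substitution satisfies the recurrence; boundary conditions give:
  u_k = (1 − r^k) / (1 − r^N) = (1 − (5/6)^3) / (1 − (5/6)^4) = 546/671.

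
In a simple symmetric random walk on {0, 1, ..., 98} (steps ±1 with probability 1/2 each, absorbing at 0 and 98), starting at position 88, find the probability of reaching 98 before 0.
P(hit 98 before 0) = 88/98 = 44/49

Let u_k = P(hit 98 before 0 | start at k). Then u_0 = 0, u_98 = 1, and u_k = u_{k-1}/2 + u_{k+1}/2 for 1 ≤ k ≤ 97. This harmonic recurrence is solved by u_k = k/98, giving u_88 = 88/98 = 44/49.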